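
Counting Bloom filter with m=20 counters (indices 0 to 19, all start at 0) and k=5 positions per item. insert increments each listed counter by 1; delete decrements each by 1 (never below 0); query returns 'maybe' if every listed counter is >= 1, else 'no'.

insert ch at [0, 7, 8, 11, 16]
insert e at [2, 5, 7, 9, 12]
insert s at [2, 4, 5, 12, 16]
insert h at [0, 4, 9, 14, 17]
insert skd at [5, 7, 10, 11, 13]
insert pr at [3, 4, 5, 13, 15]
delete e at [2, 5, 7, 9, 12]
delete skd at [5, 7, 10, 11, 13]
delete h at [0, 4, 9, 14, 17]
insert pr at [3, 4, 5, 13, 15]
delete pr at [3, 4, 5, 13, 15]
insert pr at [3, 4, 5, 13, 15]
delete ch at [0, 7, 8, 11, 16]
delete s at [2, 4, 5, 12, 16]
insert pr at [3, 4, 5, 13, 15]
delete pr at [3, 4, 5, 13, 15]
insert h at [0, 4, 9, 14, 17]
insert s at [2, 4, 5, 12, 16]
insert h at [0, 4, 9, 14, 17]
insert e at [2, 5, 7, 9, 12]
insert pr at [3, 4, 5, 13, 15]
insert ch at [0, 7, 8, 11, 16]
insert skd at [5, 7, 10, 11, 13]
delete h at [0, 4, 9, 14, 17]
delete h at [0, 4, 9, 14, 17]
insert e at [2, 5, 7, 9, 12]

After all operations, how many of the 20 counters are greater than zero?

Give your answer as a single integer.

Step 1: insert ch at [0, 7, 8, 11, 16] -> counters=[1,0,0,0,0,0,0,1,1,0,0,1,0,0,0,0,1,0,0,0]
Step 2: insert e at [2, 5, 7, 9, 12] -> counters=[1,0,1,0,0,1,0,2,1,1,0,1,1,0,0,0,1,0,0,0]
Step 3: insert s at [2, 4, 5, 12, 16] -> counters=[1,0,2,0,1,2,0,2,1,1,0,1,2,0,0,0,2,0,0,0]
Step 4: insert h at [0, 4, 9, 14, 17] -> counters=[2,0,2,0,2,2,0,2,1,2,0,1,2,0,1,0,2,1,0,0]
Step 5: insert skd at [5, 7, 10, 11, 13] -> counters=[2,0,2,0,2,3,0,3,1,2,1,2,2,1,1,0,2,1,0,0]
Step 6: insert pr at [3, 4, 5, 13, 15] -> counters=[2,0,2,1,3,4,0,3,1,2,1,2,2,2,1,1,2,1,0,0]
Step 7: delete e at [2, 5, 7, 9, 12] -> counters=[2,0,1,1,3,3,0,2,1,1,1,2,1,2,1,1,2,1,0,0]
Step 8: delete skd at [5, 7, 10, 11, 13] -> counters=[2,0,1,1,3,2,0,1,1,1,0,1,1,1,1,1,2,1,0,0]
Step 9: delete h at [0, 4, 9, 14, 17] -> counters=[1,0,1,1,2,2,0,1,1,0,0,1,1,1,0,1,2,0,0,0]
Step 10: insert pr at [3, 4, 5, 13, 15] -> counters=[1,0,1,2,3,3,0,1,1,0,0,1,1,2,0,2,2,0,0,0]
Step 11: delete pr at [3, 4, 5, 13, 15] -> counters=[1,0,1,1,2,2,0,1,1,0,0,1,1,1,0,1,2,0,0,0]
Step 12: insert pr at [3, 4, 5, 13, 15] -> counters=[1,0,1,2,3,3,0,1,1,0,0,1,1,2,0,2,2,0,0,0]
Step 13: delete ch at [0, 7, 8, 11, 16] -> counters=[0,0,1,2,3,3,0,0,0,0,0,0,1,2,0,2,1,0,0,0]
Step 14: delete s at [2, 4, 5, 12, 16] -> counters=[0,0,0,2,2,2,0,0,0,0,0,0,0,2,0,2,0,0,0,0]
Step 15: insert pr at [3, 4, 5, 13, 15] -> counters=[0,0,0,3,3,3,0,0,0,0,0,0,0,3,0,3,0,0,0,0]
Step 16: delete pr at [3, 4, 5, 13, 15] -> counters=[0,0,0,2,2,2,0,0,0,0,0,0,0,2,0,2,0,0,0,0]
Step 17: insert h at [0, 4, 9, 14, 17] -> counters=[1,0,0,2,3,2,0,0,0,1,0,0,0,2,1,2,0,1,0,0]
Step 18: insert s at [2, 4, 5, 12, 16] -> counters=[1,0,1,2,4,3,0,0,0,1,0,0,1,2,1,2,1,1,0,0]
Step 19: insert h at [0, 4, 9, 14, 17] -> counters=[2,0,1,2,5,3,0,0,0,2,0,0,1,2,2,2,1,2,0,0]
Step 20: insert e at [2, 5, 7, 9, 12] -> counters=[2,0,2,2,5,4,0,1,0,3,0,0,2,2,2,2,1,2,0,0]
Step 21: insert pr at [3, 4, 5, 13, 15] -> counters=[2,0,2,3,6,5,0,1,0,3,0,0,2,3,2,3,1,2,0,0]
Step 22: insert ch at [0, 7, 8, 11, 16] -> counters=[3,0,2,3,6,5,0,2,1,3,0,1,2,3,2,3,2,2,0,0]
Step 23: insert skd at [5, 7, 10, 11, 13] -> counters=[3,0,2,3,6,6,0,3,1,3,1,2,2,4,2,3,2,2,0,0]
Step 24: delete h at [0, 4, 9, 14, 17] -> counters=[2,0,2,3,5,6,0,3,1,2,1,2,2,4,1,3,2,1,0,0]
Step 25: delete h at [0, 4, 9, 14, 17] -> counters=[1,0,2,3,4,6,0,3,1,1,1,2,2,4,0,3,2,0,0,0]
Step 26: insert e at [2, 5, 7, 9, 12] -> counters=[1,0,3,3,4,7,0,4,1,2,1,2,3,4,0,3,2,0,0,0]
Final counters=[1,0,3,3,4,7,0,4,1,2,1,2,3,4,0,3,2,0,0,0] -> 14 nonzero

Answer: 14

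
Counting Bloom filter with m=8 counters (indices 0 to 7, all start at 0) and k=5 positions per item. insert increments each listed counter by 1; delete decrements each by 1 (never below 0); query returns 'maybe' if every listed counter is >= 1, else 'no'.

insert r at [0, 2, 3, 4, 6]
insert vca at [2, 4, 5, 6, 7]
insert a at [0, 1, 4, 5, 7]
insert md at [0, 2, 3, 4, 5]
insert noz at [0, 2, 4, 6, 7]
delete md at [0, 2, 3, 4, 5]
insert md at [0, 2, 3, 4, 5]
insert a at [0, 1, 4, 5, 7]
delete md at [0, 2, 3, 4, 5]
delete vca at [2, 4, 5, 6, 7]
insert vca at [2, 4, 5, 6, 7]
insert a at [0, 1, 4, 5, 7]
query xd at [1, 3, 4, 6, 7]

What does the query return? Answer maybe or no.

Answer: maybe

Derivation:
Step 1: insert r at [0, 2, 3, 4, 6] -> counters=[1,0,1,1,1,0,1,0]
Step 2: insert vca at [2, 4, 5, 6, 7] -> counters=[1,0,2,1,2,1,2,1]
Step 3: insert a at [0, 1, 4, 5, 7] -> counters=[2,1,2,1,3,2,2,2]
Step 4: insert md at [0, 2, 3, 4, 5] -> counters=[3,1,3,2,4,3,2,2]
Step 5: insert noz at [0, 2, 4, 6, 7] -> counters=[4,1,4,2,5,3,3,3]
Step 6: delete md at [0, 2, 3, 4, 5] -> counters=[3,1,3,1,4,2,3,3]
Step 7: insert md at [0, 2, 3, 4, 5] -> counters=[4,1,4,2,5,3,3,3]
Step 8: insert a at [0, 1, 4, 5, 7] -> counters=[5,2,4,2,6,4,3,4]
Step 9: delete md at [0, 2, 3, 4, 5] -> counters=[4,2,3,1,5,3,3,4]
Step 10: delete vca at [2, 4, 5, 6, 7] -> counters=[4,2,2,1,4,2,2,3]
Step 11: insert vca at [2, 4, 5, 6, 7] -> counters=[4,2,3,1,5,3,3,4]
Step 12: insert a at [0, 1, 4, 5, 7] -> counters=[5,3,3,1,6,4,3,5]
Query xd: check counters[1]=3 counters[3]=1 counters[4]=6 counters[6]=3 counters[7]=5 -> maybe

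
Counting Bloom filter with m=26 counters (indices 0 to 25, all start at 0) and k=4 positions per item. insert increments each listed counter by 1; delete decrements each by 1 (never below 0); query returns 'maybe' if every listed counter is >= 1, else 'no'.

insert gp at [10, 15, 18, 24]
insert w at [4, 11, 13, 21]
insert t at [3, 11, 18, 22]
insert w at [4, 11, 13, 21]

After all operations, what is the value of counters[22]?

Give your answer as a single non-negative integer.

Answer: 1

Derivation:
Step 1: insert gp at [10, 15, 18, 24] -> counters=[0,0,0,0,0,0,0,0,0,0,1,0,0,0,0,1,0,0,1,0,0,0,0,0,1,0]
Step 2: insert w at [4, 11, 13, 21] -> counters=[0,0,0,0,1,0,0,0,0,0,1,1,0,1,0,1,0,0,1,0,0,1,0,0,1,0]
Step 3: insert t at [3, 11, 18, 22] -> counters=[0,0,0,1,1,0,0,0,0,0,1,2,0,1,0,1,0,0,2,0,0,1,1,0,1,0]
Step 4: insert w at [4, 11, 13, 21] -> counters=[0,0,0,1,2,0,0,0,0,0,1,3,0,2,0,1,0,0,2,0,0,2,1,0,1,0]
Final counters=[0,0,0,1,2,0,0,0,0,0,1,3,0,2,0,1,0,0,2,0,0,2,1,0,1,0] -> counters[22]=1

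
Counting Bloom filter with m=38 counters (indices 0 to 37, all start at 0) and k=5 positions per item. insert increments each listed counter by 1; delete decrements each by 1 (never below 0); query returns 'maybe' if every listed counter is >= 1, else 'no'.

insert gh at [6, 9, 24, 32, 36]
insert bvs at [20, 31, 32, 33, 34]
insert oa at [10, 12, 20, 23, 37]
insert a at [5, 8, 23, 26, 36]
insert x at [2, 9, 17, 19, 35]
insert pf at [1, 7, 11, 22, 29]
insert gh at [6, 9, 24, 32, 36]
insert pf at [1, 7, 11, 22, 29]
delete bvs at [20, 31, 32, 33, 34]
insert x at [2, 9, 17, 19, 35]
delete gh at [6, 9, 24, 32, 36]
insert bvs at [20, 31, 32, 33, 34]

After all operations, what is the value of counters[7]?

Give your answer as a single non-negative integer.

Step 1: insert gh at [6, 9, 24, 32, 36] -> counters=[0,0,0,0,0,0,1,0,0,1,0,0,0,0,0,0,0,0,0,0,0,0,0,0,1,0,0,0,0,0,0,0,1,0,0,0,1,0]
Step 2: insert bvs at [20, 31, 32, 33, 34] -> counters=[0,0,0,0,0,0,1,0,0,1,0,0,0,0,0,0,0,0,0,0,1,0,0,0,1,0,0,0,0,0,0,1,2,1,1,0,1,0]
Step 3: insert oa at [10, 12, 20, 23, 37] -> counters=[0,0,0,0,0,0,1,0,0,1,1,0,1,0,0,0,0,0,0,0,2,0,0,1,1,0,0,0,0,0,0,1,2,1,1,0,1,1]
Step 4: insert a at [5, 8, 23, 26, 36] -> counters=[0,0,0,0,0,1,1,0,1,1,1,0,1,0,0,0,0,0,0,0,2,0,0,2,1,0,1,0,0,0,0,1,2,1,1,0,2,1]
Step 5: insert x at [2, 9, 17, 19, 35] -> counters=[0,0,1,0,0,1,1,0,1,2,1,0,1,0,0,0,0,1,0,1,2,0,0,2,1,0,1,0,0,0,0,1,2,1,1,1,2,1]
Step 6: insert pf at [1, 7, 11, 22, 29] -> counters=[0,1,1,0,0,1,1,1,1,2,1,1,1,0,0,0,0,1,0,1,2,0,1,2,1,0,1,0,0,1,0,1,2,1,1,1,2,1]
Step 7: insert gh at [6, 9, 24, 32, 36] -> counters=[0,1,1,0,0,1,2,1,1,3,1,1,1,0,0,0,0,1,0,1,2,0,1,2,2,0,1,0,0,1,0,1,3,1,1,1,3,1]
Step 8: insert pf at [1, 7, 11, 22, 29] -> counters=[0,2,1,0,0,1,2,2,1,3,1,2,1,0,0,0,0,1,0,1,2,0,2,2,2,0,1,0,0,2,0,1,3,1,1,1,3,1]
Step 9: delete bvs at [20, 31, 32, 33, 34] -> counters=[0,2,1,0,0,1,2,2,1,3,1,2,1,0,0,0,0,1,0,1,1,0,2,2,2,0,1,0,0,2,0,0,2,0,0,1,3,1]
Step 10: insert x at [2, 9, 17, 19, 35] -> counters=[0,2,2,0,0,1,2,2,1,4,1,2,1,0,0,0,0,2,0,2,1,0,2,2,2,0,1,0,0,2,0,0,2,0,0,2,3,1]
Step 11: delete gh at [6, 9, 24, 32, 36] -> counters=[0,2,2,0,0,1,1,2,1,3,1,2,1,0,0,0,0,2,0,2,1,0,2,2,1,0,1,0,0,2,0,0,1,0,0,2,2,1]
Step 12: insert bvs at [20, 31, 32, 33, 34] -> counters=[0,2,2,0,0,1,1,2,1,3,1,2,1,0,0,0,0,2,0,2,2,0,2,2,1,0,1,0,0,2,0,1,2,1,1,2,2,1]
Final counters=[0,2,2,0,0,1,1,2,1,3,1,2,1,0,0,0,0,2,0,2,2,0,2,2,1,0,1,0,0,2,0,1,2,1,1,2,2,1] -> counters[7]=2

Answer: 2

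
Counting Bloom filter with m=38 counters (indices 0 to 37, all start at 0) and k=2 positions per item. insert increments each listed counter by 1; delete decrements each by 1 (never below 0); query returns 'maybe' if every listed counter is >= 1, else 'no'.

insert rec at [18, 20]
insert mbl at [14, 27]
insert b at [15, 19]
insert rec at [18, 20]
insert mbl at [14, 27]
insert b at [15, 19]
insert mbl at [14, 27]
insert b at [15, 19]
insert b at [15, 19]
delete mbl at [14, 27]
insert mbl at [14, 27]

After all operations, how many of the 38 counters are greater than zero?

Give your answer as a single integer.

Answer: 6

Derivation:
Step 1: insert rec at [18, 20] -> counters=[0,0,0,0,0,0,0,0,0,0,0,0,0,0,0,0,0,0,1,0,1,0,0,0,0,0,0,0,0,0,0,0,0,0,0,0,0,0]
Step 2: insert mbl at [14, 27] -> counters=[0,0,0,0,0,0,0,0,0,0,0,0,0,0,1,0,0,0,1,0,1,0,0,0,0,0,0,1,0,0,0,0,0,0,0,0,0,0]
Step 3: insert b at [15, 19] -> counters=[0,0,0,0,0,0,0,0,0,0,0,0,0,0,1,1,0,0,1,1,1,0,0,0,0,0,0,1,0,0,0,0,0,0,0,0,0,0]
Step 4: insert rec at [18, 20] -> counters=[0,0,0,0,0,0,0,0,0,0,0,0,0,0,1,1,0,0,2,1,2,0,0,0,0,0,0,1,0,0,0,0,0,0,0,0,0,0]
Step 5: insert mbl at [14, 27] -> counters=[0,0,0,0,0,0,0,0,0,0,0,0,0,0,2,1,0,0,2,1,2,0,0,0,0,0,0,2,0,0,0,0,0,0,0,0,0,0]
Step 6: insert b at [15, 19] -> counters=[0,0,0,0,0,0,0,0,0,0,0,0,0,0,2,2,0,0,2,2,2,0,0,0,0,0,0,2,0,0,0,0,0,0,0,0,0,0]
Step 7: insert mbl at [14, 27] -> counters=[0,0,0,0,0,0,0,0,0,0,0,0,0,0,3,2,0,0,2,2,2,0,0,0,0,0,0,3,0,0,0,0,0,0,0,0,0,0]
Step 8: insert b at [15, 19] -> counters=[0,0,0,0,0,0,0,0,0,0,0,0,0,0,3,3,0,0,2,3,2,0,0,0,0,0,0,3,0,0,0,0,0,0,0,0,0,0]
Step 9: insert b at [15, 19] -> counters=[0,0,0,0,0,0,0,0,0,0,0,0,0,0,3,4,0,0,2,4,2,0,0,0,0,0,0,3,0,0,0,0,0,0,0,0,0,0]
Step 10: delete mbl at [14, 27] -> counters=[0,0,0,0,0,0,0,0,0,0,0,0,0,0,2,4,0,0,2,4,2,0,0,0,0,0,0,2,0,0,0,0,0,0,0,0,0,0]
Step 11: insert mbl at [14, 27] -> counters=[0,0,0,0,0,0,0,0,0,0,0,0,0,0,3,4,0,0,2,4,2,0,0,0,0,0,0,3,0,0,0,0,0,0,0,0,0,0]
Final counters=[0,0,0,0,0,0,0,0,0,0,0,0,0,0,3,4,0,0,2,4,2,0,0,0,0,0,0,3,0,0,0,0,0,0,0,0,0,0] -> 6 nonzero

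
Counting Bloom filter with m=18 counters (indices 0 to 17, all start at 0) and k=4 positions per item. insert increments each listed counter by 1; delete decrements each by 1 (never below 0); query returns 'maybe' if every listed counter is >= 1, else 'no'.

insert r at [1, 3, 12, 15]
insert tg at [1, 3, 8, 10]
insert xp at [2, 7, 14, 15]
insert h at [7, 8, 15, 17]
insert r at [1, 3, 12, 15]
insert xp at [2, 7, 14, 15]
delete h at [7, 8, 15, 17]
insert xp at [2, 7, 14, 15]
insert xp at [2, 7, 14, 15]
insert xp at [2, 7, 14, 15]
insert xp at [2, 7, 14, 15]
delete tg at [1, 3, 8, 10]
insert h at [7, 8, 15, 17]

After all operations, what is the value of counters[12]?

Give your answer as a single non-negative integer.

Answer: 2

Derivation:
Step 1: insert r at [1, 3, 12, 15] -> counters=[0,1,0,1,0,0,0,0,0,0,0,0,1,0,0,1,0,0]
Step 2: insert tg at [1, 3, 8, 10] -> counters=[0,2,0,2,0,0,0,0,1,0,1,0,1,0,0,1,0,0]
Step 3: insert xp at [2, 7, 14, 15] -> counters=[0,2,1,2,0,0,0,1,1,0,1,0,1,0,1,2,0,0]
Step 4: insert h at [7, 8, 15, 17] -> counters=[0,2,1,2,0,0,0,2,2,0,1,0,1,0,1,3,0,1]
Step 5: insert r at [1, 3, 12, 15] -> counters=[0,3,1,3,0,0,0,2,2,0,1,0,2,0,1,4,0,1]
Step 6: insert xp at [2, 7, 14, 15] -> counters=[0,3,2,3,0,0,0,3,2,0,1,0,2,0,2,5,0,1]
Step 7: delete h at [7, 8, 15, 17] -> counters=[0,3,2,3,0,0,0,2,1,0,1,0,2,0,2,4,0,0]
Step 8: insert xp at [2, 7, 14, 15] -> counters=[0,3,3,3,0,0,0,3,1,0,1,0,2,0,3,5,0,0]
Step 9: insert xp at [2, 7, 14, 15] -> counters=[0,3,4,3,0,0,0,4,1,0,1,0,2,0,4,6,0,0]
Step 10: insert xp at [2, 7, 14, 15] -> counters=[0,3,5,3,0,0,0,5,1,0,1,0,2,0,5,7,0,0]
Step 11: insert xp at [2, 7, 14, 15] -> counters=[0,3,6,3,0,0,0,6,1,0,1,0,2,0,6,8,0,0]
Step 12: delete tg at [1, 3, 8, 10] -> counters=[0,2,6,2,0,0,0,6,0,0,0,0,2,0,6,8,0,0]
Step 13: insert h at [7, 8, 15, 17] -> counters=[0,2,6,2,0,0,0,7,1,0,0,0,2,0,6,9,0,1]
Final counters=[0,2,6,2,0,0,0,7,1,0,0,0,2,0,6,9,0,1] -> counters[12]=2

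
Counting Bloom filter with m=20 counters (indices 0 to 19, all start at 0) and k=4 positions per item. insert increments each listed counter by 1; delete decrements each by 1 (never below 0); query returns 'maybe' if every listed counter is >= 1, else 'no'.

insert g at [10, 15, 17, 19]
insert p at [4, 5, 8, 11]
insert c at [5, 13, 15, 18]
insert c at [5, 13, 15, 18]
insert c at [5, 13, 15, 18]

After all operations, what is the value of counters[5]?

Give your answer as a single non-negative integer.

Answer: 4

Derivation:
Step 1: insert g at [10, 15, 17, 19] -> counters=[0,0,0,0,0,0,0,0,0,0,1,0,0,0,0,1,0,1,0,1]
Step 2: insert p at [4, 5, 8, 11] -> counters=[0,0,0,0,1,1,0,0,1,0,1,1,0,0,0,1,0,1,0,1]
Step 3: insert c at [5, 13, 15, 18] -> counters=[0,0,0,0,1,2,0,0,1,0,1,1,0,1,0,2,0,1,1,1]
Step 4: insert c at [5, 13, 15, 18] -> counters=[0,0,0,0,1,3,0,0,1,0,1,1,0,2,0,3,0,1,2,1]
Step 5: insert c at [5, 13, 15, 18] -> counters=[0,0,0,0,1,4,0,0,1,0,1,1,0,3,0,4,0,1,3,1]
Final counters=[0,0,0,0,1,4,0,0,1,0,1,1,0,3,0,4,0,1,3,1] -> counters[5]=4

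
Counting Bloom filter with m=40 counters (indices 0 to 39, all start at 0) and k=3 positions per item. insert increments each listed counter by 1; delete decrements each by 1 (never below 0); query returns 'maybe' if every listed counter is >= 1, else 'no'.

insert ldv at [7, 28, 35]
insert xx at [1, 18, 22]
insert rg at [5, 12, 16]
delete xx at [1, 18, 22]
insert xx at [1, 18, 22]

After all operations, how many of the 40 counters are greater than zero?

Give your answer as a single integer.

Answer: 9

Derivation:
Step 1: insert ldv at [7, 28, 35] -> counters=[0,0,0,0,0,0,0,1,0,0,0,0,0,0,0,0,0,0,0,0,0,0,0,0,0,0,0,0,1,0,0,0,0,0,0,1,0,0,0,0]
Step 2: insert xx at [1, 18, 22] -> counters=[0,1,0,0,0,0,0,1,0,0,0,0,0,0,0,0,0,0,1,0,0,0,1,0,0,0,0,0,1,0,0,0,0,0,0,1,0,0,0,0]
Step 3: insert rg at [5, 12, 16] -> counters=[0,1,0,0,0,1,0,1,0,0,0,0,1,0,0,0,1,0,1,0,0,0,1,0,0,0,0,0,1,0,0,0,0,0,0,1,0,0,0,0]
Step 4: delete xx at [1, 18, 22] -> counters=[0,0,0,0,0,1,0,1,0,0,0,0,1,0,0,0,1,0,0,0,0,0,0,0,0,0,0,0,1,0,0,0,0,0,0,1,0,0,0,0]
Step 5: insert xx at [1, 18, 22] -> counters=[0,1,0,0,0,1,0,1,0,0,0,0,1,0,0,0,1,0,1,0,0,0,1,0,0,0,0,0,1,0,0,0,0,0,0,1,0,0,0,0]
Final counters=[0,1,0,0,0,1,0,1,0,0,0,0,1,0,0,0,1,0,1,0,0,0,1,0,0,0,0,0,1,0,0,0,0,0,0,1,0,0,0,0] -> 9 nonzero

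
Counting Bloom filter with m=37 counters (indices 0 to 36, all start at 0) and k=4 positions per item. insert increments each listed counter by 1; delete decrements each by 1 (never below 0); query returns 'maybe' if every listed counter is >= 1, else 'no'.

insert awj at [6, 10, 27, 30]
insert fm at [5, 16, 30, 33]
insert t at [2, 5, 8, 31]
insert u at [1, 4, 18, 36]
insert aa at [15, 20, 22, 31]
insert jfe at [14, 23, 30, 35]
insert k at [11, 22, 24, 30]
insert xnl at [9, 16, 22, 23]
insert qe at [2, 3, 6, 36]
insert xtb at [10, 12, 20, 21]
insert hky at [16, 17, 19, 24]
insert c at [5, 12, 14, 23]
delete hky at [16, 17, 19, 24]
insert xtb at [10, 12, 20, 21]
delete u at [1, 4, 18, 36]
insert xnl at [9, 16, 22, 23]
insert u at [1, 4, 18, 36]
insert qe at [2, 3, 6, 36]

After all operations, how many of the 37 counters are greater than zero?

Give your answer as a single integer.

Answer: 26

Derivation:
Step 1: insert awj at [6, 10, 27, 30] -> counters=[0,0,0,0,0,0,1,0,0,0,1,0,0,0,0,0,0,0,0,0,0,0,0,0,0,0,0,1,0,0,1,0,0,0,0,0,0]
Step 2: insert fm at [5, 16, 30, 33] -> counters=[0,0,0,0,0,1,1,0,0,0,1,0,0,0,0,0,1,0,0,0,0,0,0,0,0,0,0,1,0,0,2,0,0,1,0,0,0]
Step 3: insert t at [2, 5, 8, 31] -> counters=[0,0,1,0,0,2,1,0,1,0,1,0,0,0,0,0,1,0,0,0,0,0,0,0,0,0,0,1,0,0,2,1,0,1,0,0,0]
Step 4: insert u at [1, 4, 18, 36] -> counters=[0,1,1,0,1,2,1,0,1,0,1,0,0,0,0,0,1,0,1,0,0,0,0,0,0,0,0,1,0,0,2,1,0,1,0,0,1]
Step 5: insert aa at [15, 20, 22, 31] -> counters=[0,1,1,0,1,2,1,0,1,0,1,0,0,0,0,1,1,0,1,0,1,0,1,0,0,0,0,1,0,0,2,2,0,1,0,0,1]
Step 6: insert jfe at [14, 23, 30, 35] -> counters=[0,1,1,0,1,2,1,0,1,0,1,0,0,0,1,1,1,0,1,0,1,0,1,1,0,0,0,1,0,0,3,2,0,1,0,1,1]
Step 7: insert k at [11, 22, 24, 30] -> counters=[0,1,1,0,1,2,1,0,1,0,1,1,0,0,1,1,1,0,1,0,1,0,2,1,1,0,0,1,0,0,4,2,0,1,0,1,1]
Step 8: insert xnl at [9, 16, 22, 23] -> counters=[0,1,1,0,1,2,1,0,1,1,1,1,0,0,1,1,2,0,1,0,1,0,3,2,1,0,0,1,0,0,4,2,0,1,0,1,1]
Step 9: insert qe at [2, 3, 6, 36] -> counters=[0,1,2,1,1,2,2,0,1,1,1,1,0,0,1,1,2,0,1,0,1,0,3,2,1,0,0,1,0,0,4,2,0,1,0,1,2]
Step 10: insert xtb at [10, 12, 20, 21] -> counters=[0,1,2,1,1,2,2,0,1,1,2,1,1,0,1,1,2,0,1,0,2,1,3,2,1,0,0,1,0,0,4,2,0,1,0,1,2]
Step 11: insert hky at [16, 17, 19, 24] -> counters=[0,1,2,1,1,2,2,0,1,1,2,1,1,0,1,1,3,1,1,1,2,1,3,2,2,0,0,1,0,0,4,2,0,1,0,1,2]
Step 12: insert c at [5, 12, 14, 23] -> counters=[0,1,2,1,1,3,2,0,1,1,2,1,2,0,2,1,3,1,1,1,2,1,3,3,2,0,0,1,0,0,4,2,0,1,0,1,2]
Step 13: delete hky at [16, 17, 19, 24] -> counters=[0,1,2,1,1,3,2,0,1,1,2,1,2,0,2,1,2,0,1,0,2,1,3,3,1,0,0,1,0,0,4,2,0,1,0,1,2]
Step 14: insert xtb at [10, 12, 20, 21] -> counters=[0,1,2,1,1,3,2,0,1,1,3,1,3,0,2,1,2,0,1,0,3,2,3,3,1,0,0,1,0,0,4,2,0,1,0,1,2]
Step 15: delete u at [1, 4, 18, 36] -> counters=[0,0,2,1,0,3,2,0,1,1,3,1,3,0,2,1,2,0,0,0,3,2,3,3,1,0,0,1,0,0,4,2,0,1,0,1,1]
Step 16: insert xnl at [9, 16, 22, 23] -> counters=[0,0,2,1,0,3,2,0,1,2,3,1,3,0,2,1,3,0,0,0,3,2,4,4,1,0,0,1,0,0,4,2,0,1,0,1,1]
Step 17: insert u at [1, 4, 18, 36] -> counters=[0,1,2,1,1,3,2,0,1,2,3,1,3,0,2,1,3,0,1,0,3,2,4,4,1,0,0,1,0,0,4,2,0,1,0,1,2]
Step 18: insert qe at [2, 3, 6, 36] -> counters=[0,1,3,2,1,3,3,0,1,2,3,1,3,0,2,1,3,0,1,0,3,2,4,4,1,0,0,1,0,0,4,2,0,1,0,1,3]
Final counters=[0,1,3,2,1,3,3,0,1,2,3,1,3,0,2,1,3,0,1,0,3,2,4,4,1,0,0,1,0,0,4,2,0,1,0,1,3] -> 26 nonzero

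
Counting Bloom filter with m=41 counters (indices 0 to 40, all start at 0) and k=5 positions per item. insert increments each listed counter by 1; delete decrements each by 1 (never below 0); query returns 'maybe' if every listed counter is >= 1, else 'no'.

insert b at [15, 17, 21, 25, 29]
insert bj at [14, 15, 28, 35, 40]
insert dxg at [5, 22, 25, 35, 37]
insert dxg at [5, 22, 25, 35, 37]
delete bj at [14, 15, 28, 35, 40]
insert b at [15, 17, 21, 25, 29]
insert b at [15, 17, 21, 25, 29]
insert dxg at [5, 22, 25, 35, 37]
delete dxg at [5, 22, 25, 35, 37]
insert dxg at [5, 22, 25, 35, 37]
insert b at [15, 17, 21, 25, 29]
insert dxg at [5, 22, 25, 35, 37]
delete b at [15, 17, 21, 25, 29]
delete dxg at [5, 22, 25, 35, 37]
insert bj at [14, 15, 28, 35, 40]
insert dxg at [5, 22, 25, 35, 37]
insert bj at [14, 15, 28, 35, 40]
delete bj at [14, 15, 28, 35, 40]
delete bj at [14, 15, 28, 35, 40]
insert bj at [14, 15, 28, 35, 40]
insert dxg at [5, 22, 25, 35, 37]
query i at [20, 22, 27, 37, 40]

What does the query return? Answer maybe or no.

Answer: no

Derivation:
Step 1: insert b at [15, 17, 21, 25, 29] -> counters=[0,0,0,0,0,0,0,0,0,0,0,0,0,0,0,1,0,1,0,0,0,1,0,0,0,1,0,0,0,1,0,0,0,0,0,0,0,0,0,0,0]
Step 2: insert bj at [14, 15, 28, 35, 40] -> counters=[0,0,0,0,0,0,0,0,0,0,0,0,0,0,1,2,0,1,0,0,0,1,0,0,0,1,0,0,1,1,0,0,0,0,0,1,0,0,0,0,1]
Step 3: insert dxg at [5, 22, 25, 35, 37] -> counters=[0,0,0,0,0,1,0,0,0,0,0,0,0,0,1,2,0,1,0,0,0,1,1,0,0,2,0,0,1,1,0,0,0,0,0,2,0,1,0,0,1]
Step 4: insert dxg at [5, 22, 25, 35, 37] -> counters=[0,0,0,0,0,2,0,0,0,0,0,0,0,0,1,2,0,1,0,0,0,1,2,0,0,3,0,0,1,1,0,0,0,0,0,3,0,2,0,0,1]
Step 5: delete bj at [14, 15, 28, 35, 40] -> counters=[0,0,0,0,0,2,0,0,0,0,0,0,0,0,0,1,0,1,0,0,0,1,2,0,0,3,0,0,0,1,0,0,0,0,0,2,0,2,0,0,0]
Step 6: insert b at [15, 17, 21, 25, 29] -> counters=[0,0,0,0,0,2,0,0,0,0,0,0,0,0,0,2,0,2,0,0,0,2,2,0,0,4,0,0,0,2,0,0,0,0,0,2,0,2,0,0,0]
Step 7: insert b at [15, 17, 21, 25, 29] -> counters=[0,0,0,0,0,2,0,0,0,0,0,0,0,0,0,3,0,3,0,0,0,3,2,0,0,5,0,0,0,3,0,0,0,0,0,2,0,2,0,0,0]
Step 8: insert dxg at [5, 22, 25, 35, 37] -> counters=[0,0,0,0,0,3,0,0,0,0,0,0,0,0,0,3,0,3,0,0,0,3,3,0,0,6,0,0,0,3,0,0,0,0,0,3,0,3,0,0,0]
Step 9: delete dxg at [5, 22, 25, 35, 37] -> counters=[0,0,0,0,0,2,0,0,0,0,0,0,0,0,0,3,0,3,0,0,0,3,2,0,0,5,0,0,0,3,0,0,0,0,0,2,0,2,0,0,0]
Step 10: insert dxg at [5, 22, 25, 35, 37] -> counters=[0,0,0,0,0,3,0,0,0,0,0,0,0,0,0,3,0,3,0,0,0,3,3,0,0,6,0,0,0,3,0,0,0,0,0,3,0,3,0,0,0]
Step 11: insert b at [15, 17, 21, 25, 29] -> counters=[0,0,0,0,0,3,0,0,0,0,0,0,0,0,0,4,0,4,0,0,0,4,3,0,0,7,0,0,0,4,0,0,0,0,0,3,0,3,0,0,0]
Step 12: insert dxg at [5, 22, 25, 35, 37] -> counters=[0,0,0,0,0,4,0,0,0,0,0,0,0,0,0,4,0,4,0,0,0,4,4,0,0,8,0,0,0,4,0,0,0,0,0,4,0,4,0,0,0]
Step 13: delete b at [15, 17, 21, 25, 29] -> counters=[0,0,0,0,0,4,0,0,0,0,0,0,0,0,0,3,0,3,0,0,0,3,4,0,0,7,0,0,0,3,0,0,0,0,0,4,0,4,0,0,0]
Step 14: delete dxg at [5, 22, 25, 35, 37] -> counters=[0,0,0,0,0,3,0,0,0,0,0,0,0,0,0,3,0,3,0,0,0,3,3,0,0,6,0,0,0,3,0,0,0,0,0,3,0,3,0,0,0]
Step 15: insert bj at [14, 15, 28, 35, 40] -> counters=[0,0,0,0,0,3,0,0,0,0,0,0,0,0,1,4,0,3,0,0,0,3,3,0,0,6,0,0,1,3,0,0,0,0,0,4,0,3,0,0,1]
Step 16: insert dxg at [5, 22, 25, 35, 37] -> counters=[0,0,0,0,0,4,0,0,0,0,0,0,0,0,1,4,0,3,0,0,0,3,4,0,0,7,0,0,1,3,0,0,0,0,0,5,0,4,0,0,1]
Step 17: insert bj at [14, 15, 28, 35, 40] -> counters=[0,0,0,0,0,4,0,0,0,0,0,0,0,0,2,5,0,3,0,0,0,3,4,0,0,7,0,0,2,3,0,0,0,0,0,6,0,4,0,0,2]
Step 18: delete bj at [14, 15, 28, 35, 40] -> counters=[0,0,0,0,0,4,0,0,0,0,0,0,0,0,1,4,0,3,0,0,0,3,4,0,0,7,0,0,1,3,0,0,0,0,0,5,0,4,0,0,1]
Step 19: delete bj at [14, 15, 28, 35, 40] -> counters=[0,0,0,0,0,4,0,0,0,0,0,0,0,0,0,3,0,3,0,0,0,3,4,0,0,7,0,0,0,3,0,0,0,0,0,4,0,4,0,0,0]
Step 20: insert bj at [14, 15, 28, 35, 40] -> counters=[0,0,0,0,0,4,0,0,0,0,0,0,0,0,1,4,0,3,0,0,0,3,4,0,0,7,0,0,1,3,0,0,0,0,0,5,0,4,0,0,1]
Step 21: insert dxg at [5, 22, 25, 35, 37] -> counters=[0,0,0,0,0,5,0,0,0,0,0,0,0,0,1,4,0,3,0,0,0,3,5,0,0,8,0,0,1,3,0,0,0,0,0,6,0,5,0,0,1]
Query i: check counters[20]=0 counters[22]=5 counters[27]=0 counters[37]=5 counters[40]=1 -> no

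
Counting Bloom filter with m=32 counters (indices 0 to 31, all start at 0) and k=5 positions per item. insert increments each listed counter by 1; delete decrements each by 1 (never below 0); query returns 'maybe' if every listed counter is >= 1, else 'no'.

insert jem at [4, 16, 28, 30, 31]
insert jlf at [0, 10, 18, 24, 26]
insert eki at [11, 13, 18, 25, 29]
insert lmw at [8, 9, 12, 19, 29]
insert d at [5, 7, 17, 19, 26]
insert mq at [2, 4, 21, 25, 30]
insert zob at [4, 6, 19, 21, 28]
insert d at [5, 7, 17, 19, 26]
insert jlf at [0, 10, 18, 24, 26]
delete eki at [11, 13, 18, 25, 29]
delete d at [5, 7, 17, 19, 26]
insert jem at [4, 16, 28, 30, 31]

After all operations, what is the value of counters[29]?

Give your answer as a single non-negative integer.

Answer: 1

Derivation:
Step 1: insert jem at [4, 16, 28, 30, 31] -> counters=[0,0,0,0,1,0,0,0,0,0,0,0,0,0,0,0,1,0,0,0,0,0,0,0,0,0,0,0,1,0,1,1]
Step 2: insert jlf at [0, 10, 18, 24, 26] -> counters=[1,0,0,0,1,0,0,0,0,0,1,0,0,0,0,0,1,0,1,0,0,0,0,0,1,0,1,0,1,0,1,1]
Step 3: insert eki at [11, 13, 18, 25, 29] -> counters=[1,0,0,0,1,0,0,0,0,0,1,1,0,1,0,0,1,0,2,0,0,0,0,0,1,1,1,0,1,1,1,1]
Step 4: insert lmw at [8, 9, 12, 19, 29] -> counters=[1,0,0,0,1,0,0,0,1,1,1,1,1,1,0,0,1,0,2,1,0,0,0,0,1,1,1,0,1,2,1,1]
Step 5: insert d at [5, 7, 17, 19, 26] -> counters=[1,0,0,0,1,1,0,1,1,1,1,1,1,1,0,0,1,1,2,2,0,0,0,0,1,1,2,0,1,2,1,1]
Step 6: insert mq at [2, 4, 21, 25, 30] -> counters=[1,0,1,0,2,1,0,1,1,1,1,1,1,1,0,0,1,1,2,2,0,1,0,0,1,2,2,0,1,2,2,1]
Step 7: insert zob at [4, 6, 19, 21, 28] -> counters=[1,0,1,0,3,1,1,1,1,1,1,1,1,1,0,0,1,1,2,3,0,2,0,0,1,2,2,0,2,2,2,1]
Step 8: insert d at [5, 7, 17, 19, 26] -> counters=[1,0,1,0,3,2,1,2,1,1,1,1,1,1,0,0,1,2,2,4,0,2,0,0,1,2,3,0,2,2,2,1]
Step 9: insert jlf at [0, 10, 18, 24, 26] -> counters=[2,0,1,0,3,2,1,2,1,1,2,1,1,1,0,0,1,2,3,4,0,2,0,0,2,2,4,0,2,2,2,1]
Step 10: delete eki at [11, 13, 18, 25, 29] -> counters=[2,0,1,0,3,2,1,2,1,1,2,0,1,0,0,0,1,2,2,4,0,2,0,0,2,1,4,0,2,1,2,1]
Step 11: delete d at [5, 7, 17, 19, 26] -> counters=[2,0,1,0,3,1,1,1,1,1,2,0,1,0,0,0,1,1,2,3,0,2,0,0,2,1,3,0,2,1,2,1]
Step 12: insert jem at [4, 16, 28, 30, 31] -> counters=[2,0,1,0,4,1,1,1,1,1,2,0,1,0,0,0,2,1,2,3,0,2,0,0,2,1,3,0,3,1,3,2]
Final counters=[2,0,1,0,4,1,1,1,1,1,2,0,1,0,0,0,2,1,2,3,0,2,0,0,2,1,3,0,3,1,3,2] -> counters[29]=1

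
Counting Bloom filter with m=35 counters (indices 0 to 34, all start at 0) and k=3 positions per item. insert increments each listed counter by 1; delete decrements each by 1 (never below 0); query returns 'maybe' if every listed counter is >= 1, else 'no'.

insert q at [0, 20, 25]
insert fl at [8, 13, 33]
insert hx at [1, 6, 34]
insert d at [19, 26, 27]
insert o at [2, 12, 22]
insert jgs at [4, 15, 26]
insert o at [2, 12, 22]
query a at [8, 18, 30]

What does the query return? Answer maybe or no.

Step 1: insert q at [0, 20, 25] -> counters=[1,0,0,0,0,0,0,0,0,0,0,0,0,0,0,0,0,0,0,0,1,0,0,0,0,1,0,0,0,0,0,0,0,0,0]
Step 2: insert fl at [8, 13, 33] -> counters=[1,0,0,0,0,0,0,0,1,0,0,0,0,1,0,0,0,0,0,0,1,0,0,0,0,1,0,0,0,0,0,0,0,1,0]
Step 3: insert hx at [1, 6, 34] -> counters=[1,1,0,0,0,0,1,0,1,0,0,0,0,1,0,0,0,0,0,0,1,0,0,0,0,1,0,0,0,0,0,0,0,1,1]
Step 4: insert d at [19, 26, 27] -> counters=[1,1,0,0,0,0,1,0,1,0,0,0,0,1,0,0,0,0,0,1,1,0,0,0,0,1,1,1,0,0,0,0,0,1,1]
Step 5: insert o at [2, 12, 22] -> counters=[1,1,1,0,0,0,1,0,1,0,0,0,1,1,0,0,0,0,0,1,1,0,1,0,0,1,1,1,0,0,0,0,0,1,1]
Step 6: insert jgs at [4, 15, 26] -> counters=[1,1,1,0,1,0,1,0,1,0,0,0,1,1,0,1,0,0,0,1,1,0,1,0,0,1,2,1,0,0,0,0,0,1,1]
Step 7: insert o at [2, 12, 22] -> counters=[1,1,2,0,1,0,1,0,1,0,0,0,2,1,0,1,0,0,0,1,1,0,2,0,0,1,2,1,0,0,0,0,0,1,1]
Query a: check counters[8]=1 counters[18]=0 counters[30]=0 -> no

Answer: no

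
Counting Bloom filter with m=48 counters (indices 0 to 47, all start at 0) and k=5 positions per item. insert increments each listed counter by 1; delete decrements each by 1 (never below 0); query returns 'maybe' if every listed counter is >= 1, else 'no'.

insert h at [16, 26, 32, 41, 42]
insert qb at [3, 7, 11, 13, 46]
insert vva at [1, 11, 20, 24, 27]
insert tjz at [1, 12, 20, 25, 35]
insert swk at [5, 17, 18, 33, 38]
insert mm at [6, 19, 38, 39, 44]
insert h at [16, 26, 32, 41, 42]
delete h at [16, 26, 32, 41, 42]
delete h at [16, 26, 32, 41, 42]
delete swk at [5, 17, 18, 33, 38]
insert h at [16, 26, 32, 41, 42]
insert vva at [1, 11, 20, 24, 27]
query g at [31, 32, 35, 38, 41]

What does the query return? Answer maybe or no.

Answer: no

Derivation:
Step 1: insert h at [16, 26, 32, 41, 42] -> counters=[0,0,0,0,0,0,0,0,0,0,0,0,0,0,0,0,1,0,0,0,0,0,0,0,0,0,1,0,0,0,0,0,1,0,0,0,0,0,0,0,0,1,1,0,0,0,0,0]
Step 2: insert qb at [3, 7, 11, 13, 46] -> counters=[0,0,0,1,0,0,0,1,0,0,0,1,0,1,0,0,1,0,0,0,0,0,0,0,0,0,1,0,0,0,0,0,1,0,0,0,0,0,0,0,0,1,1,0,0,0,1,0]
Step 3: insert vva at [1, 11, 20, 24, 27] -> counters=[0,1,0,1,0,0,0,1,0,0,0,2,0,1,0,0,1,0,0,0,1,0,0,0,1,0,1,1,0,0,0,0,1,0,0,0,0,0,0,0,0,1,1,0,0,0,1,0]
Step 4: insert tjz at [1, 12, 20, 25, 35] -> counters=[0,2,0,1,0,0,0,1,0,0,0,2,1,1,0,0,1,0,0,0,2,0,0,0,1,1,1,1,0,0,0,0,1,0,0,1,0,0,0,0,0,1,1,0,0,0,1,0]
Step 5: insert swk at [5, 17, 18, 33, 38] -> counters=[0,2,0,1,0,1,0,1,0,0,0,2,1,1,0,0,1,1,1,0,2,0,0,0,1,1,1,1,0,0,0,0,1,1,0,1,0,0,1,0,0,1,1,0,0,0,1,0]
Step 6: insert mm at [6, 19, 38, 39, 44] -> counters=[0,2,0,1,0,1,1,1,0,0,0,2,1,1,0,0,1,1,1,1,2,0,0,0,1,1,1,1,0,0,0,0,1,1,0,1,0,0,2,1,0,1,1,0,1,0,1,0]
Step 7: insert h at [16, 26, 32, 41, 42] -> counters=[0,2,0,1,0,1,1,1,0,0,0,2,1,1,0,0,2,1,1,1,2,0,0,0,1,1,2,1,0,0,0,0,2,1,0,1,0,0,2,1,0,2,2,0,1,0,1,0]
Step 8: delete h at [16, 26, 32, 41, 42] -> counters=[0,2,0,1,0,1,1,1,0,0,0,2,1,1,0,0,1,1,1,1,2,0,0,0,1,1,1,1,0,0,0,0,1,1,0,1,0,0,2,1,0,1,1,0,1,0,1,0]
Step 9: delete h at [16, 26, 32, 41, 42] -> counters=[0,2,0,1,0,1,1,1,0,0,0,2,1,1,0,0,0,1,1,1,2,0,0,0,1,1,0,1,0,0,0,0,0,1,0,1,0,0,2,1,0,0,0,0,1,0,1,0]
Step 10: delete swk at [5, 17, 18, 33, 38] -> counters=[0,2,0,1,0,0,1,1,0,0,0,2,1,1,0,0,0,0,0,1,2,0,0,0,1,1,0,1,0,0,0,0,0,0,0,1,0,0,1,1,0,0,0,0,1,0,1,0]
Step 11: insert h at [16, 26, 32, 41, 42] -> counters=[0,2,0,1,0,0,1,1,0,0,0,2,1,1,0,0,1,0,0,1,2,0,0,0,1,1,1,1,0,0,0,0,1,0,0,1,0,0,1,1,0,1,1,0,1,0,1,0]
Step 12: insert vva at [1, 11, 20, 24, 27] -> counters=[0,3,0,1,0,0,1,1,0,0,0,3,1,1,0,0,1,0,0,1,3,0,0,0,2,1,1,2,0,0,0,0,1,0,0,1,0,0,1,1,0,1,1,0,1,0,1,0]
Query g: check counters[31]=0 counters[32]=1 counters[35]=1 counters[38]=1 counters[41]=1 -> no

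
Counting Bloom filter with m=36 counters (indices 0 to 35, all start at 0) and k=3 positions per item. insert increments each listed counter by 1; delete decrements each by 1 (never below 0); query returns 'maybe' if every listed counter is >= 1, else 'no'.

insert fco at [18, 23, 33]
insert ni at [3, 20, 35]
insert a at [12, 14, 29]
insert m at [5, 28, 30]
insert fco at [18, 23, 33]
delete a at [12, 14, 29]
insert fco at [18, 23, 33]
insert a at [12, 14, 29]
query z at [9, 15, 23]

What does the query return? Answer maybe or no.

Step 1: insert fco at [18, 23, 33] -> counters=[0,0,0,0,0,0,0,0,0,0,0,0,0,0,0,0,0,0,1,0,0,0,0,1,0,0,0,0,0,0,0,0,0,1,0,0]
Step 2: insert ni at [3, 20, 35] -> counters=[0,0,0,1,0,0,0,0,0,0,0,0,0,0,0,0,0,0,1,0,1,0,0,1,0,0,0,0,0,0,0,0,0,1,0,1]
Step 3: insert a at [12, 14, 29] -> counters=[0,0,0,1,0,0,0,0,0,0,0,0,1,0,1,0,0,0,1,0,1,0,0,1,0,0,0,0,0,1,0,0,0,1,0,1]
Step 4: insert m at [5, 28, 30] -> counters=[0,0,0,1,0,1,0,0,0,0,0,0,1,0,1,0,0,0,1,0,1,0,0,1,0,0,0,0,1,1,1,0,0,1,0,1]
Step 5: insert fco at [18, 23, 33] -> counters=[0,0,0,1,0,1,0,0,0,0,0,0,1,0,1,0,0,0,2,0,1,0,0,2,0,0,0,0,1,1,1,0,0,2,0,1]
Step 6: delete a at [12, 14, 29] -> counters=[0,0,0,1,0,1,0,0,0,0,0,0,0,0,0,0,0,0,2,0,1,0,0,2,0,0,0,0,1,0,1,0,0,2,0,1]
Step 7: insert fco at [18, 23, 33] -> counters=[0,0,0,1,0,1,0,0,0,0,0,0,0,0,0,0,0,0,3,0,1,0,0,3,0,0,0,0,1,0,1,0,0,3,0,1]
Step 8: insert a at [12, 14, 29] -> counters=[0,0,0,1,0,1,0,0,0,0,0,0,1,0,1,0,0,0,3,0,1,0,0,3,0,0,0,0,1,1,1,0,0,3,0,1]
Query z: check counters[9]=0 counters[15]=0 counters[23]=3 -> no

Answer: no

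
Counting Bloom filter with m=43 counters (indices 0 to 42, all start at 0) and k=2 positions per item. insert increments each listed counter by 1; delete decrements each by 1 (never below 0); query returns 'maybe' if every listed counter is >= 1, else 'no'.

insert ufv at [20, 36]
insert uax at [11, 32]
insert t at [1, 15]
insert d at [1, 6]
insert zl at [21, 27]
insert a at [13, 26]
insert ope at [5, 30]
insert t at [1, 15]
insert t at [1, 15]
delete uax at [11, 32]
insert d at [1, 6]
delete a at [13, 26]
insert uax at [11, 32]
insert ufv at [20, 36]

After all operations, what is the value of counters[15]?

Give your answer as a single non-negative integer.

Answer: 3

Derivation:
Step 1: insert ufv at [20, 36] -> counters=[0,0,0,0,0,0,0,0,0,0,0,0,0,0,0,0,0,0,0,0,1,0,0,0,0,0,0,0,0,0,0,0,0,0,0,0,1,0,0,0,0,0,0]
Step 2: insert uax at [11, 32] -> counters=[0,0,0,0,0,0,0,0,0,0,0,1,0,0,0,0,0,0,0,0,1,0,0,0,0,0,0,0,0,0,0,0,1,0,0,0,1,0,0,0,0,0,0]
Step 3: insert t at [1, 15] -> counters=[0,1,0,0,0,0,0,0,0,0,0,1,0,0,0,1,0,0,0,0,1,0,0,0,0,0,0,0,0,0,0,0,1,0,0,0,1,0,0,0,0,0,0]
Step 4: insert d at [1, 6] -> counters=[0,2,0,0,0,0,1,0,0,0,0,1,0,0,0,1,0,0,0,0,1,0,0,0,0,0,0,0,0,0,0,0,1,0,0,0,1,0,0,0,0,0,0]
Step 5: insert zl at [21, 27] -> counters=[0,2,0,0,0,0,1,0,0,0,0,1,0,0,0,1,0,0,0,0,1,1,0,0,0,0,0,1,0,0,0,0,1,0,0,0,1,0,0,0,0,0,0]
Step 6: insert a at [13, 26] -> counters=[0,2,0,0,0,0,1,0,0,0,0,1,0,1,0,1,0,0,0,0,1,1,0,0,0,0,1,1,0,0,0,0,1,0,0,0,1,0,0,0,0,0,0]
Step 7: insert ope at [5, 30] -> counters=[0,2,0,0,0,1,1,0,0,0,0,1,0,1,0,1,0,0,0,0,1,1,0,0,0,0,1,1,0,0,1,0,1,0,0,0,1,0,0,0,0,0,0]
Step 8: insert t at [1, 15] -> counters=[0,3,0,0,0,1,1,0,0,0,0,1,0,1,0,2,0,0,0,0,1,1,0,0,0,0,1,1,0,0,1,0,1,0,0,0,1,0,0,0,0,0,0]
Step 9: insert t at [1, 15] -> counters=[0,4,0,0,0,1,1,0,0,0,0,1,0,1,0,3,0,0,0,0,1,1,0,0,0,0,1,1,0,0,1,0,1,0,0,0,1,0,0,0,0,0,0]
Step 10: delete uax at [11, 32] -> counters=[0,4,0,0,0,1,1,0,0,0,0,0,0,1,0,3,0,0,0,0,1,1,0,0,0,0,1,1,0,0,1,0,0,0,0,0,1,0,0,0,0,0,0]
Step 11: insert d at [1, 6] -> counters=[0,5,0,0,0,1,2,0,0,0,0,0,0,1,0,3,0,0,0,0,1,1,0,0,0,0,1,1,0,0,1,0,0,0,0,0,1,0,0,0,0,0,0]
Step 12: delete a at [13, 26] -> counters=[0,5,0,0,0,1,2,0,0,0,0,0,0,0,0,3,0,0,0,0,1,1,0,0,0,0,0,1,0,0,1,0,0,0,0,0,1,0,0,0,0,0,0]
Step 13: insert uax at [11, 32] -> counters=[0,5,0,0,0,1,2,0,0,0,0,1,0,0,0,3,0,0,0,0,1,1,0,0,0,0,0,1,0,0,1,0,1,0,0,0,1,0,0,0,0,0,0]
Step 14: insert ufv at [20, 36] -> counters=[0,5,0,0,0,1,2,0,0,0,0,1,0,0,0,3,0,0,0,0,2,1,0,0,0,0,0,1,0,0,1,0,1,0,0,0,2,0,0,0,0,0,0]
Final counters=[0,5,0,0,0,1,2,0,0,0,0,1,0,0,0,3,0,0,0,0,2,1,0,0,0,0,0,1,0,0,1,0,1,0,0,0,2,0,0,0,0,0,0] -> counters[15]=3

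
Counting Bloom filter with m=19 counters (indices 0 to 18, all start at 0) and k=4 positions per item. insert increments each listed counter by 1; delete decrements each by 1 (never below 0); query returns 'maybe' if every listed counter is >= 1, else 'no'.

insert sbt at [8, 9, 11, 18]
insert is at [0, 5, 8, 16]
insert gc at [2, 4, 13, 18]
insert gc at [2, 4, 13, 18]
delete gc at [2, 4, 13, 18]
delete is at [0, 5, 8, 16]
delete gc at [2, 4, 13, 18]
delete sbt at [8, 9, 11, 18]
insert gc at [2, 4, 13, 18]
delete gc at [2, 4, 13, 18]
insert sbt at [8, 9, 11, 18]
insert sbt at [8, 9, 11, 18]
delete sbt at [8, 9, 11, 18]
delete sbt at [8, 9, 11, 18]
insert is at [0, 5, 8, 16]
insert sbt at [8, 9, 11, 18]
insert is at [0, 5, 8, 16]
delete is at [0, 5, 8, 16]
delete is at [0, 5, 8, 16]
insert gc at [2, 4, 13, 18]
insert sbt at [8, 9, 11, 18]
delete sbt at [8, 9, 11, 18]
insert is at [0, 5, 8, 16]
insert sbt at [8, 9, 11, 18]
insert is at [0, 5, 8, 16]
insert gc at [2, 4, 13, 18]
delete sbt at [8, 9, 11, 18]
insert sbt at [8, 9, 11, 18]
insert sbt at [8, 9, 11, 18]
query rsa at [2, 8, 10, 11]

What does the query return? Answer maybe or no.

Step 1: insert sbt at [8, 9, 11, 18] -> counters=[0,0,0,0,0,0,0,0,1,1,0,1,0,0,0,0,0,0,1]
Step 2: insert is at [0, 5, 8, 16] -> counters=[1,0,0,0,0,1,0,0,2,1,0,1,0,0,0,0,1,0,1]
Step 3: insert gc at [2, 4, 13, 18] -> counters=[1,0,1,0,1,1,0,0,2,1,0,1,0,1,0,0,1,0,2]
Step 4: insert gc at [2, 4, 13, 18] -> counters=[1,0,2,0,2,1,0,0,2,1,0,1,0,2,0,0,1,0,3]
Step 5: delete gc at [2, 4, 13, 18] -> counters=[1,0,1,0,1,1,0,0,2,1,0,1,0,1,0,0,1,0,2]
Step 6: delete is at [0, 5, 8, 16] -> counters=[0,0,1,0,1,0,0,0,1,1,0,1,0,1,0,0,0,0,2]
Step 7: delete gc at [2, 4, 13, 18] -> counters=[0,0,0,0,0,0,0,0,1,1,0,1,0,0,0,0,0,0,1]
Step 8: delete sbt at [8, 9, 11, 18] -> counters=[0,0,0,0,0,0,0,0,0,0,0,0,0,0,0,0,0,0,0]
Step 9: insert gc at [2, 4, 13, 18] -> counters=[0,0,1,0,1,0,0,0,0,0,0,0,0,1,0,0,0,0,1]
Step 10: delete gc at [2, 4, 13, 18] -> counters=[0,0,0,0,0,0,0,0,0,0,0,0,0,0,0,0,0,0,0]
Step 11: insert sbt at [8, 9, 11, 18] -> counters=[0,0,0,0,0,0,0,0,1,1,0,1,0,0,0,0,0,0,1]
Step 12: insert sbt at [8, 9, 11, 18] -> counters=[0,0,0,0,0,0,0,0,2,2,0,2,0,0,0,0,0,0,2]
Step 13: delete sbt at [8, 9, 11, 18] -> counters=[0,0,0,0,0,0,0,0,1,1,0,1,0,0,0,0,0,0,1]
Step 14: delete sbt at [8, 9, 11, 18] -> counters=[0,0,0,0,0,0,0,0,0,0,0,0,0,0,0,0,0,0,0]
Step 15: insert is at [0, 5, 8, 16] -> counters=[1,0,0,0,0,1,0,0,1,0,0,0,0,0,0,0,1,0,0]
Step 16: insert sbt at [8, 9, 11, 18] -> counters=[1,0,0,0,0,1,0,0,2,1,0,1,0,0,0,0,1,0,1]
Step 17: insert is at [0, 5, 8, 16] -> counters=[2,0,0,0,0,2,0,0,3,1,0,1,0,0,0,0,2,0,1]
Step 18: delete is at [0, 5, 8, 16] -> counters=[1,0,0,0,0,1,0,0,2,1,0,1,0,0,0,0,1,0,1]
Step 19: delete is at [0, 5, 8, 16] -> counters=[0,0,0,0,0,0,0,0,1,1,0,1,0,0,0,0,0,0,1]
Step 20: insert gc at [2, 4, 13, 18] -> counters=[0,0,1,0,1,0,0,0,1,1,0,1,0,1,0,0,0,0,2]
Step 21: insert sbt at [8, 9, 11, 18] -> counters=[0,0,1,0,1,0,0,0,2,2,0,2,0,1,0,0,0,0,3]
Step 22: delete sbt at [8, 9, 11, 18] -> counters=[0,0,1,0,1,0,0,0,1,1,0,1,0,1,0,0,0,0,2]
Step 23: insert is at [0, 5, 8, 16] -> counters=[1,0,1,0,1,1,0,0,2,1,0,1,0,1,0,0,1,0,2]
Step 24: insert sbt at [8, 9, 11, 18] -> counters=[1,0,1,0,1,1,0,0,3,2,0,2,0,1,0,0,1,0,3]
Step 25: insert is at [0, 5, 8, 16] -> counters=[2,0,1,0,1,2,0,0,4,2,0,2,0,1,0,0,2,0,3]
Step 26: insert gc at [2, 4, 13, 18] -> counters=[2,0,2,0,2,2,0,0,4,2,0,2,0,2,0,0,2,0,4]
Step 27: delete sbt at [8, 9, 11, 18] -> counters=[2,0,2,0,2,2,0,0,3,1,0,1,0,2,0,0,2,0,3]
Step 28: insert sbt at [8, 9, 11, 18] -> counters=[2,0,2,0,2,2,0,0,4,2,0,2,0,2,0,0,2,0,4]
Step 29: insert sbt at [8, 9, 11, 18] -> counters=[2,0,2,0,2,2,0,0,5,3,0,3,0,2,0,0,2,0,5]
Query rsa: check counters[2]=2 counters[8]=5 counters[10]=0 counters[11]=3 -> no

Answer: no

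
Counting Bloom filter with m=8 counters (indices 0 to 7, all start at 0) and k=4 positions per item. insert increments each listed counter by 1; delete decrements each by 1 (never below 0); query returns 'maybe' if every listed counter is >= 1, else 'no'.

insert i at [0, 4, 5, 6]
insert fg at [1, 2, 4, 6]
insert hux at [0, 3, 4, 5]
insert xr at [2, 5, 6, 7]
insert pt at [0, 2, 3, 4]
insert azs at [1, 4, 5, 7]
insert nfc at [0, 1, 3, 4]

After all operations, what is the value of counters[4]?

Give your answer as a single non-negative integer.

Step 1: insert i at [0, 4, 5, 6] -> counters=[1,0,0,0,1,1,1,0]
Step 2: insert fg at [1, 2, 4, 6] -> counters=[1,1,1,0,2,1,2,0]
Step 3: insert hux at [0, 3, 4, 5] -> counters=[2,1,1,1,3,2,2,0]
Step 4: insert xr at [2, 5, 6, 7] -> counters=[2,1,2,1,3,3,3,1]
Step 5: insert pt at [0, 2, 3, 4] -> counters=[3,1,3,2,4,3,3,1]
Step 6: insert azs at [1, 4, 5, 7] -> counters=[3,2,3,2,5,4,3,2]
Step 7: insert nfc at [0, 1, 3, 4] -> counters=[4,3,3,3,6,4,3,2]
Final counters=[4,3,3,3,6,4,3,2] -> counters[4]=6

Answer: 6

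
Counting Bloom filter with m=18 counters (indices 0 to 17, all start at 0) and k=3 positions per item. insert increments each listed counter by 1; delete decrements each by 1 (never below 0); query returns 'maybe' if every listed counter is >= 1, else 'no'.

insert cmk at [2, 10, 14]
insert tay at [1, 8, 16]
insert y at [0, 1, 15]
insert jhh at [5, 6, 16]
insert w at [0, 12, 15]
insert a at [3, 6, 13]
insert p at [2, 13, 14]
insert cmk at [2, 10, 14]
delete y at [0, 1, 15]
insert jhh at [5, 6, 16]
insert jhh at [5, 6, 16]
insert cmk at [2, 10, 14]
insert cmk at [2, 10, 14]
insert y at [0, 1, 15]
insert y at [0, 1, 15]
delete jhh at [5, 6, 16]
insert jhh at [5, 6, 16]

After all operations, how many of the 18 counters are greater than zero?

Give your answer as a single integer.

Answer: 13

Derivation:
Step 1: insert cmk at [2, 10, 14] -> counters=[0,0,1,0,0,0,0,0,0,0,1,0,0,0,1,0,0,0]
Step 2: insert tay at [1, 8, 16] -> counters=[0,1,1,0,0,0,0,0,1,0,1,0,0,0,1,0,1,0]
Step 3: insert y at [0, 1, 15] -> counters=[1,2,1,0,0,0,0,0,1,0,1,0,0,0,1,1,1,0]
Step 4: insert jhh at [5, 6, 16] -> counters=[1,2,1,0,0,1,1,0,1,0,1,0,0,0,1,1,2,0]
Step 5: insert w at [0, 12, 15] -> counters=[2,2,1,0,0,1,1,0,1,0,1,0,1,0,1,2,2,0]
Step 6: insert a at [3, 6, 13] -> counters=[2,2,1,1,0,1,2,0,1,0,1,0,1,1,1,2,2,0]
Step 7: insert p at [2, 13, 14] -> counters=[2,2,2,1,0,1,2,0,1,0,1,0,1,2,2,2,2,0]
Step 8: insert cmk at [2, 10, 14] -> counters=[2,2,3,1,0,1,2,0,1,0,2,0,1,2,3,2,2,0]
Step 9: delete y at [0, 1, 15] -> counters=[1,1,3,1,0,1,2,0,1,0,2,0,1,2,3,1,2,0]
Step 10: insert jhh at [5, 6, 16] -> counters=[1,1,3,1,0,2,3,0,1,0,2,0,1,2,3,1,3,0]
Step 11: insert jhh at [5, 6, 16] -> counters=[1,1,3,1,0,3,4,0,1,0,2,0,1,2,3,1,4,0]
Step 12: insert cmk at [2, 10, 14] -> counters=[1,1,4,1,0,3,4,0,1,0,3,0,1,2,4,1,4,0]
Step 13: insert cmk at [2, 10, 14] -> counters=[1,1,5,1,0,3,4,0,1,0,4,0,1,2,5,1,4,0]
Step 14: insert y at [0, 1, 15] -> counters=[2,2,5,1,0,3,4,0,1,0,4,0,1,2,5,2,4,0]
Step 15: insert y at [0, 1, 15] -> counters=[3,3,5,1,0,3,4,0,1,0,4,0,1,2,5,3,4,0]
Step 16: delete jhh at [5, 6, 16] -> counters=[3,3,5,1,0,2,3,0,1,0,4,0,1,2,5,3,3,0]
Step 17: insert jhh at [5, 6, 16] -> counters=[3,3,5,1,0,3,4,0,1,0,4,0,1,2,5,3,4,0]
Final counters=[3,3,5,1,0,3,4,0,1,0,4,0,1,2,5,3,4,0] -> 13 nonzero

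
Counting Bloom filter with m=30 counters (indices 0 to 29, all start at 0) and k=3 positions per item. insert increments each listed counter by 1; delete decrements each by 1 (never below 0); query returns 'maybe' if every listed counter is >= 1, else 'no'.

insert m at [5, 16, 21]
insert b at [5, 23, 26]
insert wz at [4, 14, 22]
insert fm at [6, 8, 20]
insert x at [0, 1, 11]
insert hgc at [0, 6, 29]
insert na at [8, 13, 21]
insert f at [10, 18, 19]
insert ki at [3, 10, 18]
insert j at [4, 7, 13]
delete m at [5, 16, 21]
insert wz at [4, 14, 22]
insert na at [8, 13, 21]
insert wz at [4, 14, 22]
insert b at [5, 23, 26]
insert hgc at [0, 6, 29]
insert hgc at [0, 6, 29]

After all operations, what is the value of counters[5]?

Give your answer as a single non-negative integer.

Step 1: insert m at [5, 16, 21] -> counters=[0,0,0,0,0,1,0,0,0,0,0,0,0,0,0,0,1,0,0,0,0,1,0,0,0,0,0,0,0,0]
Step 2: insert b at [5, 23, 26] -> counters=[0,0,0,0,0,2,0,0,0,0,0,0,0,0,0,0,1,0,0,0,0,1,0,1,0,0,1,0,0,0]
Step 3: insert wz at [4, 14, 22] -> counters=[0,0,0,0,1,2,0,0,0,0,0,0,0,0,1,0,1,0,0,0,0,1,1,1,0,0,1,0,0,0]
Step 4: insert fm at [6, 8, 20] -> counters=[0,0,0,0,1,2,1,0,1,0,0,0,0,0,1,0,1,0,0,0,1,1,1,1,0,0,1,0,0,0]
Step 5: insert x at [0, 1, 11] -> counters=[1,1,0,0,1,2,1,0,1,0,0,1,0,0,1,0,1,0,0,0,1,1,1,1,0,0,1,0,0,0]
Step 6: insert hgc at [0, 6, 29] -> counters=[2,1,0,0,1,2,2,0,1,0,0,1,0,0,1,0,1,0,0,0,1,1,1,1,0,0,1,0,0,1]
Step 7: insert na at [8, 13, 21] -> counters=[2,1,0,0,1,2,2,0,2,0,0,1,0,1,1,0,1,0,0,0,1,2,1,1,0,0,1,0,0,1]
Step 8: insert f at [10, 18, 19] -> counters=[2,1,0,0,1,2,2,0,2,0,1,1,0,1,1,0,1,0,1,1,1,2,1,1,0,0,1,0,0,1]
Step 9: insert ki at [3, 10, 18] -> counters=[2,1,0,1,1,2,2,0,2,0,2,1,0,1,1,0,1,0,2,1,1,2,1,1,0,0,1,0,0,1]
Step 10: insert j at [4, 7, 13] -> counters=[2,1,0,1,2,2,2,1,2,0,2,1,0,2,1,0,1,0,2,1,1,2,1,1,0,0,1,0,0,1]
Step 11: delete m at [5, 16, 21] -> counters=[2,1,0,1,2,1,2,1,2,0,2,1,0,2,1,0,0,0,2,1,1,1,1,1,0,0,1,0,0,1]
Step 12: insert wz at [4, 14, 22] -> counters=[2,1,0,1,3,1,2,1,2,0,2,1,0,2,2,0,0,0,2,1,1,1,2,1,0,0,1,0,0,1]
Step 13: insert na at [8, 13, 21] -> counters=[2,1,0,1,3,1,2,1,3,0,2,1,0,3,2,0,0,0,2,1,1,2,2,1,0,0,1,0,0,1]
Step 14: insert wz at [4, 14, 22] -> counters=[2,1,0,1,4,1,2,1,3,0,2,1,0,3,3,0,0,0,2,1,1,2,3,1,0,0,1,0,0,1]
Step 15: insert b at [5, 23, 26] -> counters=[2,1,0,1,4,2,2,1,3,0,2,1,0,3,3,0,0,0,2,1,1,2,3,2,0,0,2,0,0,1]
Step 16: insert hgc at [0, 6, 29] -> counters=[3,1,0,1,4,2,3,1,3,0,2,1,0,3,3,0,0,0,2,1,1,2,3,2,0,0,2,0,0,2]
Step 17: insert hgc at [0, 6, 29] -> counters=[4,1,0,1,4,2,4,1,3,0,2,1,0,3,3,0,0,0,2,1,1,2,3,2,0,0,2,0,0,3]
Final counters=[4,1,0,1,4,2,4,1,3,0,2,1,0,3,3,0,0,0,2,1,1,2,3,2,0,0,2,0,0,3] -> counters[5]=2

Answer: 2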